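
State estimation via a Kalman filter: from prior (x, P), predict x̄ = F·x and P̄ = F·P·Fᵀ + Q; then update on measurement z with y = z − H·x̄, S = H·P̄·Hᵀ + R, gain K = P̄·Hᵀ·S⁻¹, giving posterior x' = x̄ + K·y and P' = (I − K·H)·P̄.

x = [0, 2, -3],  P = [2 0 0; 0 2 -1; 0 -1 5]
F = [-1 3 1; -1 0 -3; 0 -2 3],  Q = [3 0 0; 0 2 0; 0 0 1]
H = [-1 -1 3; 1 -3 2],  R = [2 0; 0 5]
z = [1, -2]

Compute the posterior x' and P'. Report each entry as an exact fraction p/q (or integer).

x' = [-51001/48057, 11411/48057, -335/48057]
P' = [168613/48057 159395/96114 142747/96114; 159395/96114 311623/192228 212147/192228; 142747/96114 212147/192228 193471/192228]

x̄ = F·x = [3, 9, -13]
P̄ = F·P·Fᵀ + Q = [22 -4 -4; -4 49 -51; -4 -51 66]
y = z − H·x̄ = [52, 48]
S = H·P̄·Hᵀ + R = [989 1070; 1070 1352]
K = P̄·Hᵀ·S⁻¹ = [-17095/48057 28907/96114; 1507/96114 -38357/192228; 20693/96114 7199/192228]
x' = x̄ + K·y = [-51001/48057, 11411/48057, -335/48057]
P' = (I − K·H)·P̄ = [168613/48057 159395/96114 142747/96114; 159395/96114 311623/192228 212147/192228; 142747/96114 212147/192228 193471/192228]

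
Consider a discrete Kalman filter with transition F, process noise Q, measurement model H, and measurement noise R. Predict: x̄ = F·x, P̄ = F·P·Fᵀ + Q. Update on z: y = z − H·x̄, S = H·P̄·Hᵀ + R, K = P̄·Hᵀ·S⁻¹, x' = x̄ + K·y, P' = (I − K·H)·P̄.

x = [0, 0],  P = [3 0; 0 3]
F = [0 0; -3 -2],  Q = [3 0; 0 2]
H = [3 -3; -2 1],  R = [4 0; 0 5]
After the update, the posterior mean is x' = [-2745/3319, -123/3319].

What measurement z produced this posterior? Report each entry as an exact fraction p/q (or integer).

x̄ = F·x = [0, 0]
P̄ = F·P·Fᵀ + Q = [3 0; 0 41]
S = H·P̄·Hᵀ + R = [400 -141; -141 58]
K = P̄·Hᵀ·S⁻¹ = [-324/3319 -1131/3319; -1353/3319 -943/3319]
x' − x̄ = [-2745/3319, -123/3319] = K·y
y = (KᵀK)⁻¹·Kᵀ·(x' − x̄) = [-2, 3]
z = y + H·x̄ = [-2, 3] + [0, 0] = [-2, 3]

z = [-2, 3]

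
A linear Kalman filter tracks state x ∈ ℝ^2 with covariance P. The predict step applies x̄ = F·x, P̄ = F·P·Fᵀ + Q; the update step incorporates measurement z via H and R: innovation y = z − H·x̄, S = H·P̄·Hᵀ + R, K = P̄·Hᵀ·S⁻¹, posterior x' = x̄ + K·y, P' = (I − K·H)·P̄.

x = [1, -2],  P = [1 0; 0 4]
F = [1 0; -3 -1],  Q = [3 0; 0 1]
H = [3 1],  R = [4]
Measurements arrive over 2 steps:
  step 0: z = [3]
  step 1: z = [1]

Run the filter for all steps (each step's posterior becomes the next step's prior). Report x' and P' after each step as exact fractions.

step 0: x' = [5/4, -31/36], P' = [7/4 -17/4; -17/4 479/36]
step 1: x' = [2105/1631, -672/233], P' = [1427/1631 -339/233; -339/233 1049/233]

step 0: x̄ = F·x = [1, -1]
step 0: P̄ = F·P·Fᵀ + Q = [4 -3; -3 14]
step 0: y = z − H·x̄ = [1]
step 0: S = H·P̄·Hᵀ + R = [36]
step 0: K = P̄·Hᵀ·S⁻¹ = [1/4; 5/36]
step 0: x' = x̄ + K·y = [5/4, -31/36]
step 0: P' = (I − K·H)·P̄ = [7/4 -17/4; -17/4 479/36]
step 1: x̄ = F·x = [5/4, -26/9]
step 1: P̄ = F·P·Fᵀ + Q = [19/4 -1; -1 41/9]
step 1: y = z − H·x̄ = [5/36]
step 1: S = H·P̄·Hᵀ + R = [1631/36]
step 1: K = P̄·Hᵀ·S⁻¹ = [477/1631; 8/233]
step 1: x' = x̄ + K·y = [2105/1631, -672/233]
step 1: P' = (I − K·H)·P̄ = [1427/1631 -339/233; -339/233 1049/233]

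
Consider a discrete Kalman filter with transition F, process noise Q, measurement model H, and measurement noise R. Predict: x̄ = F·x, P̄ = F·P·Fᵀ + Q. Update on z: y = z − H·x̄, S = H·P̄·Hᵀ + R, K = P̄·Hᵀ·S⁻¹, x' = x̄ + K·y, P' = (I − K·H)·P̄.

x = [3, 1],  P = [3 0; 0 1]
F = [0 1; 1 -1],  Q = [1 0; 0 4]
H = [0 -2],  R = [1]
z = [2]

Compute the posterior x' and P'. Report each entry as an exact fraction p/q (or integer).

x' = [15/11, -10/11]
P' = [62/33 -1/33; -1/33 8/33]

x̄ = F·x = [1, 2]
P̄ = F·P·Fᵀ + Q = [2 -1; -1 8]
y = z − H·x̄ = [6]
S = H·P̄·Hᵀ + R = [33]
K = P̄·Hᵀ·S⁻¹ = [2/33; -16/33]
x' = x̄ + K·y = [15/11, -10/11]
P' = (I − K·H)·P̄ = [62/33 -1/33; -1/33 8/33]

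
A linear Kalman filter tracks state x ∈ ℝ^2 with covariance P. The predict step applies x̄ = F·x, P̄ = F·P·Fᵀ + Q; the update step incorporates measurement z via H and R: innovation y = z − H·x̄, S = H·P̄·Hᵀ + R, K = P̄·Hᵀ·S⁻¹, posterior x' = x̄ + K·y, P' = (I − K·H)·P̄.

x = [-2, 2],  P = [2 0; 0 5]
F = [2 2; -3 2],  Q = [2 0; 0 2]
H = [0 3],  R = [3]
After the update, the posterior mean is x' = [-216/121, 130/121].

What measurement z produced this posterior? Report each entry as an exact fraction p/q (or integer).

x̄ = F·x = [0, 10]
P̄ = F·P·Fᵀ + Q = [30 8; 8 40]
S = H·P̄·Hᵀ + R = [363]
K = P̄·Hᵀ·S⁻¹ = [8/121; 40/121]
x' − x̄ = [-216/121, -1080/121] = K·y
y = (KᵀK)⁻¹·Kᵀ·(x' − x̄) = [-27]
z = y + H·x̄ = [-27] + [30] = [3]

z = [3]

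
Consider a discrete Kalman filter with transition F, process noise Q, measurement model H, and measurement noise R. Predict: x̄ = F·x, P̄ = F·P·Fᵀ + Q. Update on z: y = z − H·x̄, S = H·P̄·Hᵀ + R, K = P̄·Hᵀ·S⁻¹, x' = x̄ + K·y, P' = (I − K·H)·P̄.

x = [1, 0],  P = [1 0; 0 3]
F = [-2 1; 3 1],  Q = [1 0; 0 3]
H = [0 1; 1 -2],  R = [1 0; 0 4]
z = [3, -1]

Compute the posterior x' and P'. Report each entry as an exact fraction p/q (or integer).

x̄ = F·x = [-2, 3]
P̄ = F·P·Fᵀ + Q = [8 -3; -3 15]
y = z − H·x̄ = [0, 7]
S = H·P̄·Hᵀ + R = [16 -33; -33 84]
K = P̄·Hᵀ·S⁻¹ = [14/17 25/51; 57/85 -11/85]
x' = x̄ + K·y = [73/51, 178/85]
P' = (I − K·H)·P̄ = [184/51 14/17; 14/17 57/85]

x' = [73/51, 178/85]
P' = [184/51 14/17; 14/17 57/85]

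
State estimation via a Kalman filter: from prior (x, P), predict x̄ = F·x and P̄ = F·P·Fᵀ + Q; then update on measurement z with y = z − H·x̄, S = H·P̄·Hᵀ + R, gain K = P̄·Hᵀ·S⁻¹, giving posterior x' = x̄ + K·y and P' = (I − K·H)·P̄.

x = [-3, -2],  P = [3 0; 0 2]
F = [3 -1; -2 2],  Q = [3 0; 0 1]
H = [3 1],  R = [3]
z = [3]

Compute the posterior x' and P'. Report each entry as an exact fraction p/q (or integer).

x' = [92/45, -7/2]
P' = [71/45 -7/2; -7/2 39/4]

x̄ = F·x = [-7, 2]
P̄ = F·P·Fᵀ + Q = [32 -22; -22 21]
y = z − H·x̄ = [22]
S = H·P̄·Hᵀ + R = [180]
K = P̄·Hᵀ·S⁻¹ = [37/90; -1/4]
x' = x̄ + K·y = [92/45, -7/2]
P' = (I − K·H)·P̄ = [71/45 -7/2; -7/2 39/4]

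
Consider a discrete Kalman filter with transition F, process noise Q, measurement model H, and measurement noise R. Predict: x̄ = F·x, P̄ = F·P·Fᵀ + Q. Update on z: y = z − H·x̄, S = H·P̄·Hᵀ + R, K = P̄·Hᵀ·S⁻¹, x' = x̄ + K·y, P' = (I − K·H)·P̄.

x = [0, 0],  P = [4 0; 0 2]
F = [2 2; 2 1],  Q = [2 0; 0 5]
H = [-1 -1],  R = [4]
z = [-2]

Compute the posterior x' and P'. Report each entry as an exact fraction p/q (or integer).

x̄ = F·x = [0, 0]
P̄ = F·P·Fᵀ + Q = [26 20; 20 23]
y = z − H·x̄ = [-2]
S = H·P̄·Hᵀ + R = [93]
K = P̄·Hᵀ·S⁻¹ = [-46/93; -43/93]
x' = x̄ + K·y = [92/93, 86/93]
P' = (I − K·H)·P̄ = [302/93 -118/93; -118/93 290/93]

x' = [92/93, 86/93]
P' = [302/93 -118/93; -118/93 290/93]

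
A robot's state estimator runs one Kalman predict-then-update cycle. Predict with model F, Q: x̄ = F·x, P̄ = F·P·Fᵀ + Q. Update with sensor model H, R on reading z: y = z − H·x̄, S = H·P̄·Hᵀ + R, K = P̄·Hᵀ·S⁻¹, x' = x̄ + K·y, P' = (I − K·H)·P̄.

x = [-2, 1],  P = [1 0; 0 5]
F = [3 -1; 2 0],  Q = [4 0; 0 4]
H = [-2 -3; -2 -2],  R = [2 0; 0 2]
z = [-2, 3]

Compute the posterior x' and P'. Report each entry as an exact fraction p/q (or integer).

x' = [-785/293, 570/293]
P' = [720/293 -534/293; -534/293 440/293]

x̄ = F·x = [-7, -4]
P̄ = F·P·Fᵀ + Q = [18 6; 6 8]
y = z − H·x̄ = [-28, -19]
S = H·P̄·Hᵀ + R = [218 180; 180 154]
K = P̄·Hᵀ·S⁻¹ = [81/293 -186/293; -126/293 94/293]
x' = x̄ + K·y = [-785/293, 570/293]
P' = (I − K·H)·P̄ = [720/293 -534/293; -534/293 440/293]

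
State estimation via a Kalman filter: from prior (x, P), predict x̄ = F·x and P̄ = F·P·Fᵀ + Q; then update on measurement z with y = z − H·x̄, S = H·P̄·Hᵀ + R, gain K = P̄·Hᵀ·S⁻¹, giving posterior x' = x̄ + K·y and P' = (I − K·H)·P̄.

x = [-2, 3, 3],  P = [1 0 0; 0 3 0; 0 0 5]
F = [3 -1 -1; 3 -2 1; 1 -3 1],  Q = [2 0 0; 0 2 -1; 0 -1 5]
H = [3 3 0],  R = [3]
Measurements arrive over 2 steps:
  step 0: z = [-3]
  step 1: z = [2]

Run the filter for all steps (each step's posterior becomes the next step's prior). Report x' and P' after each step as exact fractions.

step 0: x̄ = F·x = [-12, -9, -8]
step 0: P̄ = F·P·Fᵀ + Q = [19 10 7; 10 28 25; 7 25 38]
step 0: y = z − H·x̄ = [60]
step 0: S = H·P̄·Hᵀ + R = [606]
step 0: K = P̄·Hᵀ·S⁻¹ = [29/202; 19/101; 16/101]
step 0: x' = x̄ + K·y = [-342/101, 231/101, 152/101]
step 0: P' = (I − K·H)·P̄ = [1315/202 -643/101 -685/101; -643/101 662/101 701/101; -685/101 701/101 2302/101]
step 1: x̄ = F·x = [-1409/101, -1336/101, -883/101]
step 1: P̄ = F·P·Fᵀ + Q = [36907/202 22855/202 16237/202; 22855/202 23743/202 17947/202; 16237/202 17947/202 15409/202]
step 1: y = z − H·x̄ = [8437/101]
step 1: S = H·P̄·Hᵀ + R = [478923/101]
step 1: K = P̄·Hᵀ·S⁻¹ = [29881/159641; 23299/159641; 17092/159641]
step 1: x' = x̄ + K·y = [269028/159641, -165413/159641, 32101/159641]
step 1: P' = (I − K·H)·P̄ = [5293321/319282 -5233559/319282 -4675895/319282; -5233559/319282 5280157/319282 4710079/319282; -4675895/319282 4710079/319282 7000885/319282]

step 0: x' = [-342/101, 231/101, 152/101], P' = [1315/202 -643/101 -685/101; -643/101 662/101 701/101; -685/101 701/101 2302/101]
step 1: x' = [269028/159641, -165413/159641, 32101/159641], P' = [5293321/319282 -5233559/319282 -4675895/319282; -5233559/319282 5280157/319282 4710079/319282; -4675895/319282 4710079/319282 7000885/319282]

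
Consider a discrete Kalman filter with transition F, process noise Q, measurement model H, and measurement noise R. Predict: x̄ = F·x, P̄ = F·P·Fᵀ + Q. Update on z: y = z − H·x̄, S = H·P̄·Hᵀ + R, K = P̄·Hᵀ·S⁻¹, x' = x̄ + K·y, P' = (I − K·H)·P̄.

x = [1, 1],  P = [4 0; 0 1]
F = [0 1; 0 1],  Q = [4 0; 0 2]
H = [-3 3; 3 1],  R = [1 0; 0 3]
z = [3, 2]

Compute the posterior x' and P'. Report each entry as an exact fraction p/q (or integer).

x̄ = F·x = [1, 1]
P̄ = F·P·Fᵀ + Q = [5 1; 1 3]
y = z − H·x̄ = [3, -2]
S = H·P̄·Hᵀ + R = [55 -30; -30 57]
K = P̄·Hᵀ·S⁻¹ = [-68/745 104/447; 174/745 34/149]
x' = x̄ + K·y = [583/2235, 927/745]
P' = (I − K·H)·P̄ = [407/2235 113/745; 113/745 171/745]

x' = [583/2235, 927/745]
P' = [407/2235 113/745; 113/745 171/745]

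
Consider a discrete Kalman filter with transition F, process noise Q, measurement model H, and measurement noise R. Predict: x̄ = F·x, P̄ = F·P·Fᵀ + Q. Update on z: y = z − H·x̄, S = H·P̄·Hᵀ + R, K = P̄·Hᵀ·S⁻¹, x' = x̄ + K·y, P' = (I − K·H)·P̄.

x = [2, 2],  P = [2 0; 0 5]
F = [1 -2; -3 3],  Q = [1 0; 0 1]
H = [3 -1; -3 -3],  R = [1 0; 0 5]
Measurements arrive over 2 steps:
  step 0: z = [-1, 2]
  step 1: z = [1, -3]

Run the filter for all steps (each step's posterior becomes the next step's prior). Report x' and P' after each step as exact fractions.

step 0: x̄ = F·x = [-2, 0]
step 0: P̄ = F·P·Fᵀ + Q = [23 -36; -36 64]
step 0: y = z − H·x̄ = [5, -4]
step 0: S = H·P̄·Hᵀ + R = [488 201; 201 140]
step 0: K = P̄·Hᵀ·S⁻¹ = [6861/27919 -2073/27919; -7196/27919 -6420/27919]
step 0: x' = x̄ + K·y = [-13241/27919, -10300/27919]
step 0: P' = (I − K·H)·P̄ = [2579/27919 876/27919; 876/27919 9824/27919]
step 1: x̄ = F·x = [7359/27919, 8823/27919]
step 1: P̄ = F·P·Fᵀ + Q = [66290/27919 -58797/27919; -58797/27919 123778/27919]
step 1: y = z − H·x̄ = [14665/27919, -35211/27919]
step 1: S = H·P̄·Hᵀ + R = [1101089/27919 127506/27919; 127506/27919 791861/27919]
step 1: K = P̄·Hᵀ·S⁻¹ = [7410819/30647647 -2063307/30647647; -7623329/30647647 -6317427/30647647]
step 1: x' = x̄ + K·y = [14573115/30647647, 13648447/30647647]
step 1: P' = (I − K·H)·P̄ = [2712416/30647647 726429/30647647; 726429/30647647 9802616/30647647]

step 0: x' = [-13241/27919, -10300/27919], P' = [2579/27919 876/27919; 876/27919 9824/27919]
step 1: x' = [14573115/30647647, 13648447/30647647], P' = [2712416/30647647 726429/30647647; 726429/30647647 9802616/30647647]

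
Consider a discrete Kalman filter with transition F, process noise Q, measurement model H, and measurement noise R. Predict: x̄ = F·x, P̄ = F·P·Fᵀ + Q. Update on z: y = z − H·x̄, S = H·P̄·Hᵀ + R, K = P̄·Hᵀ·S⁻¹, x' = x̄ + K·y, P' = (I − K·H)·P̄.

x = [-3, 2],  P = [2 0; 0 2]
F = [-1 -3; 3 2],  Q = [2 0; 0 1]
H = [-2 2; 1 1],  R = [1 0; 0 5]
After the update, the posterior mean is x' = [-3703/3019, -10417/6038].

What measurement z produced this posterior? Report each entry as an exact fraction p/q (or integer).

x̄ = F·x = [-3, -5]
P̄ = F·P·Fᵀ + Q = [22 -18; -18 27]
S = H·P̄·Hᵀ + R = [341 10; 10 18]
K = P̄·Hᵀ·S⁻¹ = [-740/3019 1082/3019; 765/3019 2169/6038]
x' − x̄ = [5354/3019, 19773/6038] = K·y
y = (KᵀK)⁻¹·Kᵀ·(x' − x̄) = [3, 7]
z = y + H·x̄ = [3, 7] + [-4, -8] = [-1, -1]

z = [-1, -1]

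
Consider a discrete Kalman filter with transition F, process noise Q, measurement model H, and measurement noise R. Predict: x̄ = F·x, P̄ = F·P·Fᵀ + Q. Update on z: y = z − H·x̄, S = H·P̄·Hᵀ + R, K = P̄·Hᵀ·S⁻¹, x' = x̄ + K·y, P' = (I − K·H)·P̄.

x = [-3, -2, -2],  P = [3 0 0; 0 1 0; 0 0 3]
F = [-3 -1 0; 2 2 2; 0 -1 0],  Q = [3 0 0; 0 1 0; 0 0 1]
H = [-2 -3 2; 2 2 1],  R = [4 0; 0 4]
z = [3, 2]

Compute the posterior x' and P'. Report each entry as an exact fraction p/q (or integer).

x' = [18661/2675, -15409/2675, 718/2675]
P' = [74333/5350 -30201/2675 -5973/2675; -30201/2675 25494/2675 5362/2675; -5973/2675 5362/2675 2726/2675]

x̄ = F·x = [11, -14, 2]
P̄ = F·P·Fᵀ + Q = [31 -20 1; -20 29 -2; 1 -2 2]
y = z − H·x̄ = [-21, 6]
S = H·P̄·Hᵀ + R = [173 -94; -94 82]
K = P̄·Hᵀ·S⁻¹ = [1081/2675 3979/5350; -1339/2675 -1013/2675; 328/2675 376/2675]
x' = x̄ + K·y = [18661/2675, -15409/2675, 718/2675]
P' = (I − K·H)·P̄ = [74333/5350 -30201/2675 -5973/2675; -30201/2675 25494/2675 5362/2675; -5973/2675 5362/2675 2726/2675]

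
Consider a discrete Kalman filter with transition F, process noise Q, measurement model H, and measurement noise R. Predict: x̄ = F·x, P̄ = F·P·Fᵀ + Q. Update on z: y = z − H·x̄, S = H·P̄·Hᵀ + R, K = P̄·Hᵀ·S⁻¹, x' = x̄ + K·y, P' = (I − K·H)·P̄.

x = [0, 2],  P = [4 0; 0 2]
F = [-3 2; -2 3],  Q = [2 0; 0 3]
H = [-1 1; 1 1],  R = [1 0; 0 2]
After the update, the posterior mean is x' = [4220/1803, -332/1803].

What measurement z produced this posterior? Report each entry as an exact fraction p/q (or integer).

z = [-3, 2]

x̄ = F·x = [4, 6]
P̄ = F·P·Fᵀ + Q = [46 36; 36 37]
S = H·P̄·Hᵀ + R = [12 -9; -9 157]
K = P̄·Hᵀ·S⁻¹ = [-832/1803 298/601; 814/1803 295/601]
x' − x̄ = [-2992/1803, -11150/1803] = K·y
y = (KᵀK)⁻¹·Kᵀ·(x' − x̄) = [-5, -8]
z = y + H·x̄ = [-5, -8] + [2, 10] = [-3, 2]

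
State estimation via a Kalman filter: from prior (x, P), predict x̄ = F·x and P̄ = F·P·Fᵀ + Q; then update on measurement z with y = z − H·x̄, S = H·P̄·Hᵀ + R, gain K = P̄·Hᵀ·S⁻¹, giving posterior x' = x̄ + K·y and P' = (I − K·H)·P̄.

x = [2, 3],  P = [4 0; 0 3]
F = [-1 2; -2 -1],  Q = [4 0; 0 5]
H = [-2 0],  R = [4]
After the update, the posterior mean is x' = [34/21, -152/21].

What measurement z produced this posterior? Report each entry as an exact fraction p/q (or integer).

z = [-3]

x̄ = F·x = [4, -7]
P̄ = F·P·Fᵀ + Q = [20 2; 2 24]
S = H·P̄·Hᵀ + R = [84]
K = P̄·Hᵀ·S⁻¹ = [-10/21; -1/21]
x' − x̄ = [-50/21, -5/21] = K·y
y = (KᵀK)⁻¹·Kᵀ·(x' − x̄) = [5]
z = y + H·x̄ = [5] + [-8] = [-3]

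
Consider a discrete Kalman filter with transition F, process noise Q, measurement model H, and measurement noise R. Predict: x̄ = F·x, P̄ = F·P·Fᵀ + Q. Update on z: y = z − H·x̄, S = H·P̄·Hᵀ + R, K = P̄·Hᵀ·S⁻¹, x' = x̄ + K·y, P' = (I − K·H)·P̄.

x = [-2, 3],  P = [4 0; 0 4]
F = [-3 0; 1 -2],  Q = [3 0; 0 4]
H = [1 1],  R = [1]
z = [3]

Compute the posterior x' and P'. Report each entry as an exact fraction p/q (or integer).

x' = [75/8, -13/2]
P' = [831/40 -201/10; -201/10 102/5]

x̄ = F·x = [6, -8]
P̄ = F·P·Fᵀ + Q = [39 -12; -12 24]
y = z − H·x̄ = [5]
S = H·P̄·Hᵀ + R = [40]
K = P̄·Hᵀ·S⁻¹ = [27/40; 3/10]
x' = x̄ + K·y = [75/8, -13/2]
P' = (I − K·H)·P̄ = [831/40 -201/10; -201/10 102/5]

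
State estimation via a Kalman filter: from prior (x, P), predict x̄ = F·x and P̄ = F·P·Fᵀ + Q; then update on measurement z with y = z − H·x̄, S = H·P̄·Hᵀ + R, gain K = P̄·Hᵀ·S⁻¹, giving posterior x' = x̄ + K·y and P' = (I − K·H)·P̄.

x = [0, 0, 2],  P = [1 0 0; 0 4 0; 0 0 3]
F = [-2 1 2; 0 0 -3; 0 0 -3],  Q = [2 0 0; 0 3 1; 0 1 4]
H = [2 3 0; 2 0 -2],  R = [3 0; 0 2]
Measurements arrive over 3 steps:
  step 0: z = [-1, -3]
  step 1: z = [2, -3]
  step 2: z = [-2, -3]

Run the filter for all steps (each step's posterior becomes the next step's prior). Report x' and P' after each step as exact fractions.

step 0: x̄ = F·x = [4, -6, -6]
step 0: P̄ = F·P·Fᵀ + Q = [22 -18 -18; -18 30 28; -18 28 31]
step 0: y = z − H·x̄ = [9, -23]
step 0: S = H·P̄·Hᵀ + R = [145 -116; -116 358]
step 0: K = P̄·Hᵀ·S⁻¹ = [950/6409 60/221; 4330/19227 -122/663; 2908/19227 -149/663]
step 0: x' = x̄ + K·y = [-5834/6409, 4982/19227, 10193/19227]
step 0: P' = (I − K·H)·P̄ = [11298/6409 -6582/6409 9558/6409; -6582/6409 17494/19227 -16208/19227; 9558/6409 -16208/19227 32995/19227]
step 1: x̄ = F·x = [1548/493, -10193/6409, -10193/6409]
step 1: P̄ = F·P·Fᵀ + Q = [2776/493 582/493 582/493; 582/493 118212/6409 105394/6409; 582/493 105394/6409 124621/6409]
step 1: y = z − H·x̄ = [3149/6409, -79861/6409]
step 1: S = H·P̄·Hᵀ + R = [1318279/6409 -472880/6409; -472880/6409 595126/6409]
step 1: K = P̄·Hᵀ·S⁻¹ = [723262/4862317 1040758/4862317; 9949816/43760853 -6480988/43760853; 6745798/43760853 -11854465/43760853]
step 1: x' = x̄ + K·y = [2654212/4862317, 1783183/4862317, 9047998/4862317]
step 1: P' = (I − K·H)·P̄ = [7408884/4862317 -4215994/4862317 6368126/4862317; -4215994/4862317 35245780/43760853 -31462958/43760853; 6368126/4862317 -31462958/43760853 69167599/43760853]
step 2: x̄ = F·x = [14570755/4862317, -27143994/4862317, -27143994/4862317]
step 2: P̄ = F·P·Fᵀ + Q = [25952954/4862317 2584676/4862317 2584676/4862317; 2584676/4862317 83754550/4862317 74029916/4862317; 2584676/4862317 74029916/4862317 88616867/4862317]
step 2: y = z − H·x̄ = [42565838/4862317, -98016449/4862317]
step 2: S = H·P̄·Hᵀ + R = [903205829/4862317 -335198328/4862317; -335198328/4862317 447326510/4862317]
step 2: K = P̄·Hᵀ·S⁻¹ = [4355278192/29992901759 6397221798/29992901759; 6870451870/29992901759 -4432413696/29992901759; 4522877356/29992901759 -8147626167/29992901759]
step 2: x' = x̄ + K·y = [-951742733/29992901759, -17940243946/29992901759, 36401226845/29992901759]
step 2: P' = (I − K·H)·P̄ = [45160499958/29992901759 -25751721780/29992901759 38763278160/29992901759; -25751721780/29992901759 24038266390/29992901759 -21319308084/29992901759; 38763278160/29992901759 -21319308084/29992901759 46910904327/29992901759]

step 0: x' = [-5834/6409, 4982/19227, 10193/19227], P' = [11298/6409 -6582/6409 9558/6409; -6582/6409 17494/19227 -16208/19227; 9558/6409 -16208/19227 32995/19227]
step 1: x' = [2654212/4862317, 1783183/4862317, 9047998/4862317], P' = [7408884/4862317 -4215994/4862317 6368126/4862317; -4215994/4862317 35245780/43760853 -31462958/43760853; 6368126/4862317 -31462958/43760853 69167599/43760853]
step 2: x' = [-951742733/29992901759, -17940243946/29992901759, 36401226845/29992901759], P' = [45160499958/29992901759 -25751721780/29992901759 38763278160/29992901759; -25751721780/29992901759 24038266390/29992901759 -21319308084/29992901759; 38763278160/29992901759 -21319308084/29992901759 46910904327/29992901759]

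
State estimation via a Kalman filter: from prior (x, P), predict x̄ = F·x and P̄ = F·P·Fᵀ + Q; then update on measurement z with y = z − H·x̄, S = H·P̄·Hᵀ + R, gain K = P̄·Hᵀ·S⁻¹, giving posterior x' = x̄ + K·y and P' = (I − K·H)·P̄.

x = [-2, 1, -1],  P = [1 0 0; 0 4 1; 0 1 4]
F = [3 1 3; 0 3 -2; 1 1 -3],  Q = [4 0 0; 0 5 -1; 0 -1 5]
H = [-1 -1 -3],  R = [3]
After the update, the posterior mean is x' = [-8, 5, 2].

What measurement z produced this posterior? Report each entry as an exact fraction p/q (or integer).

z = [-3]

x̄ = F·x = [-8, 5, 2]
P̄ = F·P·Fᵀ + Q = [59 -5 -29; -5 45 24; -29 24 40]
S = H·P̄·Hᵀ + R = [427]
K = P̄·Hᵀ·S⁻¹ = [33/427; -16/61; -115/427]
x' − x̄ = [0, 0, 0] = K·y
y = (KᵀK)⁻¹·Kᵀ·(x' − x̄) = [0]
z = y + H·x̄ = [0] + [-3] = [-3]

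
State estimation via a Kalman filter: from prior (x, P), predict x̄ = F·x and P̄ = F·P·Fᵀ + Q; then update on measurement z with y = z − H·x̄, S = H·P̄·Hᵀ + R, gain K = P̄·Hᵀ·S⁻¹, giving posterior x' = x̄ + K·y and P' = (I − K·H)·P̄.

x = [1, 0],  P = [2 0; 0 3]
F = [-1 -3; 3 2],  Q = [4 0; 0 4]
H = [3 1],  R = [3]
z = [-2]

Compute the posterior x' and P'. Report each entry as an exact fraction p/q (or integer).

x' = [-34/19, 17/5]
P' = [129/38 -9; -9 132/5]

x̄ = F·x = [-1, 3]
P̄ = F·P·Fᵀ + Q = [33 -24; -24 34]
y = z − H·x̄ = [-2]
S = H·P̄·Hᵀ + R = [190]
K = P̄·Hᵀ·S⁻¹ = [15/38; -1/5]
x' = x̄ + K·y = [-34/19, 17/5]
P' = (I − K·H)·P̄ = [129/38 -9; -9 132/5]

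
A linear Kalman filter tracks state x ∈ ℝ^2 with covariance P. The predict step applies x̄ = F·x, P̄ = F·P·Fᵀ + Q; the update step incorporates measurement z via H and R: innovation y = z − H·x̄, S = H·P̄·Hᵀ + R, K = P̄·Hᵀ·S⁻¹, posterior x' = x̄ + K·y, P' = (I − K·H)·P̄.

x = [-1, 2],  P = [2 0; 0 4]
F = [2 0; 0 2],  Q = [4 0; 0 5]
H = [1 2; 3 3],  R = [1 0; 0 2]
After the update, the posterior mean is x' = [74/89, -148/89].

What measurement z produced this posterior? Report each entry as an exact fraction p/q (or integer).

z = [-3, -2]

x̄ = F·x = [-2, 4]
P̄ = F·P·Fᵀ + Q = [12 0; 0 21]
S = H·P̄·Hᵀ + R = [97 162; 162 299]
K = P̄·Hᵀ·S⁻¹ = [-2244/2759 1548/2759; 2352/2759 -693/2759]
x' − x̄ = [252/89, -504/89] = K·y
y = (KᵀK)⁻¹·Kᵀ·(x' − x̄) = [-9, -8]
z = y + H·x̄ = [-9, -8] + [6, 6] = [-3, -2]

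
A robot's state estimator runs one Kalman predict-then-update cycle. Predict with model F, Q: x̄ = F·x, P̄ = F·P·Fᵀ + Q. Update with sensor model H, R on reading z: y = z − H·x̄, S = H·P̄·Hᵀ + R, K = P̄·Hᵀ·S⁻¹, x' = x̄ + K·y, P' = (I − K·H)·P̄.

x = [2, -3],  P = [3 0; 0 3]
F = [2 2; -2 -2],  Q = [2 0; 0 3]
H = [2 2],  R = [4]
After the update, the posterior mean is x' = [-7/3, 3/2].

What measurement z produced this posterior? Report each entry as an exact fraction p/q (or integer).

z = [-2]

x̄ = F·x = [-2, 2]
P̄ = F·P·Fᵀ + Q = [26 -24; -24 27]
S = H·P̄·Hᵀ + R = [24]
K = P̄·Hᵀ·S⁻¹ = [1/6; 1/4]
x' − x̄ = [-1/3, -1/2] = K·y
y = (KᵀK)⁻¹·Kᵀ·(x' − x̄) = [-2]
z = y + H·x̄ = [-2] + [0] = [-2]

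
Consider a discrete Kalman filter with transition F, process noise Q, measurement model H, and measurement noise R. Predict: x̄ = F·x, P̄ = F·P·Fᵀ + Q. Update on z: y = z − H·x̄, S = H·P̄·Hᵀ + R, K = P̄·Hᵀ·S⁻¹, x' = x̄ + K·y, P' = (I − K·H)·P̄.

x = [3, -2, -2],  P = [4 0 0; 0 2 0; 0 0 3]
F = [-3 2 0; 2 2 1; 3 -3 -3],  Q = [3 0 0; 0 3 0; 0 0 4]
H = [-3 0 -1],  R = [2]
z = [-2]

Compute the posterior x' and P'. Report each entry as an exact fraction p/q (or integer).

x̄ = F·x = [-13, 0, 21]
P̄ = F·P·Fᵀ + Q = [47 -16 -48; -16 30 3; -48 3 85]
y = z − H·x̄ = [-20]
S = H·P̄·Hᵀ + R = [222]
K = P̄·Hᵀ·S⁻¹ = [-31/74; 15/74; 59/222]
x' = x̄ + K·y = [-171/37, -150/37, 1741/111]
P' = (I − K·H)·P̄ = [595/74 211/74 -1723/74; 211/74 1545/74 -663/74; -1723/74 -663/74 15389/222]

x' = [-171/37, -150/37, 1741/111]
P' = [595/74 211/74 -1723/74; 211/74 1545/74 -663/74; -1723/74 -663/74 15389/222]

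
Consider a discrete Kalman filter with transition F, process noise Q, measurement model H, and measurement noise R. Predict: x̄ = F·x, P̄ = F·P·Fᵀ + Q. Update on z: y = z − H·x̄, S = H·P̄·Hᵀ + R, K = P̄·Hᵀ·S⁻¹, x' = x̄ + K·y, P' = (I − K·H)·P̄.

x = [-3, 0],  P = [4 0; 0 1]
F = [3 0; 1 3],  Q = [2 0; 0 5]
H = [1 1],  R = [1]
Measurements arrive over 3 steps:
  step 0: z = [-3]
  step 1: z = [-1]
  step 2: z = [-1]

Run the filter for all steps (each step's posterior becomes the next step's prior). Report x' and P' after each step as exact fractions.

step 0: x̄ = F·x = [-9, -3]
step 0: P̄ = F·P·Fᵀ + Q = [38 12; 12 18]
step 0: y = z − H·x̄ = [9]
step 0: S = H·P̄·Hᵀ + R = [81]
step 0: K = P̄·Hᵀ·S⁻¹ = [50/81; 10/27]
step 0: x' = x̄ + K·y = [-31/9, 1/3]
step 0: P' = (I − K·H)·P̄ = [578/81 -176/27; -176/27 62/9]
step 1: x̄ = F·x = [-31/3, -22/9]
step 1: P̄ = F·P·Fᵀ + Q = [596/9 -1006/27; -1006/27 2837/81]
step 1: y = z − H·x̄ = [106/9]
step 1: S = H·P̄·Hᵀ + R = [2246/81]
step 1: K = P̄·Hᵀ·S⁻¹ = [1173/1123; -181/2246]
step 1: x' = x̄ + K·y = [2211/1123, -3811/1123]
step 1: P' = (I − K·H)·P̄ = [40394/1123 -39221/1123; -39221/1123 78261/2246]
step 2: x̄ = F·x = [6633/1123, -9222/1123]
step 2: P̄ = F·P·Fᵀ + Q = [365792/1123 -231807/1123; -231807/1123 325715/2246]
step 2: y = z − H·x̄ = [1466/1123]
step 2: S = H·P̄·Hᵀ + R = [132317/2246]
step 2: K = P̄·Hᵀ·S⁻¹ = [267970/132317; -137899/132317]
step 2: x' = x̄ + K·y = [1131347/132317, -1266596/132317]
step 2: P' = (I − K·H)·P̄ = [11127818/132317 -10859848/132317; -10859848/132317 10721949/132317]

step 0: x' = [-31/9, 1/3], P' = [578/81 -176/27; -176/27 62/9]
step 1: x' = [2211/1123, -3811/1123], P' = [40394/1123 -39221/1123; -39221/1123 78261/2246]
step 2: x' = [1131347/132317, -1266596/132317], P' = [11127818/132317 -10859848/132317; -10859848/132317 10721949/132317]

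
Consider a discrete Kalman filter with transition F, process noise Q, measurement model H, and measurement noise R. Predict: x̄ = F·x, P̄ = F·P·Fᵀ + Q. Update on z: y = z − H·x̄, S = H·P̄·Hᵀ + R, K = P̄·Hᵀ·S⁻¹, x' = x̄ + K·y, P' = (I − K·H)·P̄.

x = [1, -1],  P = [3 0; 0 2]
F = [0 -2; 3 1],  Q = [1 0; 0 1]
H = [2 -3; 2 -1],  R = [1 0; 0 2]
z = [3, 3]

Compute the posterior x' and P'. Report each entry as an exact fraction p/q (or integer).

x̄ = F·x = [2, 2]
P̄ = F·P·Fᵀ + Q = [9 -4; -4 30]
y = z − H·x̄ = [5, 1]
S = H·P̄·Hᵀ + R = [355 158; 158 84]
K = P̄·Hᵀ·S⁻¹ = [-239/1214 1535/2428; -557/1214 997/2428]
x' = x̄ + K·y = [4001/2428, 283/2428]
P' = (I − K·H)·P̄ = [1211/1214 887/1214; 887/1214 777/1214]

x' = [4001/2428, 283/2428]
P' = [1211/1214 887/1214; 887/1214 777/1214]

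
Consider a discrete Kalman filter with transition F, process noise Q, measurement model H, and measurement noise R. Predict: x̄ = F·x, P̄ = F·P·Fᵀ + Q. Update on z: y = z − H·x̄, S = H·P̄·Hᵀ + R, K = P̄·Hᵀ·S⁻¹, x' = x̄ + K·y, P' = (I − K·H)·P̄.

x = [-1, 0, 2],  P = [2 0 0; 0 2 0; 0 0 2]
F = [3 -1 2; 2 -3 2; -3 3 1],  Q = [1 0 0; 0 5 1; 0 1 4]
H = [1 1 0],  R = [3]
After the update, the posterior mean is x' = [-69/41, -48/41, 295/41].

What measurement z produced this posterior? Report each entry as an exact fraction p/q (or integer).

z = [-3]

x̄ = F·x = [1, 2, 5]
P̄ = F·P·Fᵀ + Q = [29 26 -20; 26 39 -25; -20 -25 42]
S = H·P̄·Hᵀ + R = [123]
K = P̄·Hᵀ·S⁻¹ = [55/123; 65/123; -15/41]
x' − x̄ = [-110/41, -130/41, 90/41] = K·y
y = (KᵀK)⁻¹·Kᵀ·(x' − x̄) = [-6]
z = y + H·x̄ = [-6] + [3] = [-3]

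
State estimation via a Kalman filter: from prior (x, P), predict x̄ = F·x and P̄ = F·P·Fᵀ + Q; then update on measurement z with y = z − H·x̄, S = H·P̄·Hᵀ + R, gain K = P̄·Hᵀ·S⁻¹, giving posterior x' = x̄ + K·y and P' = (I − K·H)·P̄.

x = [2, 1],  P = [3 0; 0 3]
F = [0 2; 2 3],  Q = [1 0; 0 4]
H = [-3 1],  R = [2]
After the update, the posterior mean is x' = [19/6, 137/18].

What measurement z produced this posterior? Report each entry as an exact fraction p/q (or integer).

x̄ = F·x = [2, 7]
P̄ = F·P·Fᵀ + Q = [13 18; 18 43]
S = H·P̄·Hᵀ + R = [54]
K = P̄·Hᵀ·S⁻¹ = [-7/18; -11/54]
x' − x̄ = [7/6, 11/18] = K·y
y = (KᵀK)⁻¹·Kᵀ·(x' − x̄) = [-3]
z = y + H·x̄ = [-3] + [1] = [-2]

z = [-2]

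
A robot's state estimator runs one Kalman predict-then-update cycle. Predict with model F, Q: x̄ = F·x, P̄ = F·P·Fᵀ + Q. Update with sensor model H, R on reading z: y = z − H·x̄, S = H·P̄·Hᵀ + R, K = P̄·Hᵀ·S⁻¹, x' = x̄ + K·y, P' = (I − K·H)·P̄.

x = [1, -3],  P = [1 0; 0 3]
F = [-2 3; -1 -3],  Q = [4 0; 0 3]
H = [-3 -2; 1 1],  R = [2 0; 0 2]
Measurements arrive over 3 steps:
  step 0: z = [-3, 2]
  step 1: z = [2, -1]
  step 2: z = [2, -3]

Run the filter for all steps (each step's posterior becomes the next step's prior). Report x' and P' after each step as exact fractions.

step 0: x̄ = F·x = [-11, 8]
step 0: P̄ = F·P·Fᵀ + Q = [35 -25; -25 31]
step 0: y = z − H·x̄ = [-20, 5]
step 0: S = H·P̄·Hᵀ + R = [141 -42; -42 18]
step 0: K = P̄·Hᵀ·S⁻¹ = [-95/129 -50/43; 27/43 232/129]
step 0: x' = x̄ + K·y = [-269/129, 572/129]
step 0: P' = (I − K·H)·P̄ = [790/129 -1090/129; -1090/129 518/43]
step 1: x̄ = F·x = [2254/129, -1447/129]
step 1: P̄ = F·P·Fᵀ + Q = [30742/129 -15676/129; -15676/129 8623/129]
step 1: y = z − H·x̄ = [4126/129, -312/43]
step 1: S = H·P̄·Hᵀ + R = [123316/129 -10364/43; -10364/43 2757/43]
step 1: K = P̄·Hᵀ·S⁻¹ = [-45293/68778 -67472/103167; 3881/7642 12109/11463]
step 1: x' = x̄ + K·y = [119177/103167, -30244/11463]
step 1: P' = (I − K·H)·P̄ = [405767/103167 -60079/11463; -60079/11463 28099/3821]
step 2: x̄ = F·x = [-1054942/103167, 697411/103167]
step 2: P̄ = F·P·Fᵀ + Q = [15352325/103167 -7638656/103167; -7638656/103167 4299059/103167]
step 2: y = z − H·x̄ = [-1563670/103167, 16010/34389]
step 2: S = H·P̄·Hᵀ + R = [63909623/103167 -5487271/34389; -5487271/34389 508934/11463]
step 2: K = P̄·Hᵀ·S⁻¹ = [-199303/309447 -132904696/210733407; 5591/11461 7993291/7804941]
step 2: x' = x̄ + K·y = [-53199464/70244469, -408589/2601647]
step 2: P' = (I − K·H)·P̄ = [803069470/210733407 -39588106/7804941; -39588106/7804941 18524896/2601647]

step 0: x' = [-269/129, 572/129], P' = [790/129 -1090/129; -1090/129 518/43]
step 1: x' = [119177/103167, -30244/11463], P' = [405767/103167 -60079/11463; -60079/11463 28099/3821]
step 2: x' = [-53199464/70244469, -408589/2601647], P' = [803069470/210733407 -39588106/7804941; -39588106/7804941 18524896/2601647]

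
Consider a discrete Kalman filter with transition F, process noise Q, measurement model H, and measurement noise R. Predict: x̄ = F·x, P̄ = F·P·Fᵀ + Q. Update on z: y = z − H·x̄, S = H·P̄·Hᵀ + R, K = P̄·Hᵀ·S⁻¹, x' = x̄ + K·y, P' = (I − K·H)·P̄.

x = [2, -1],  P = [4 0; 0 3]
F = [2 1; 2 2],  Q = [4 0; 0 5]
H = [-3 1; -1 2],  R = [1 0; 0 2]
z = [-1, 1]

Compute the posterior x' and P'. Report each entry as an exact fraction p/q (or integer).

x' = [552/895, 2837/3580]
P' = [212/895 561/1790; 561/1790 5291/7160]

x̄ = F·x = [3, 2]
P̄ = F·P·Fᵀ + Q = [23 22; 22 33]
y = z − H·x̄ = [6, 0]
S = H·P̄·Hᵀ + R = [109 -19; -19 69]
K = P̄·Hᵀ·S⁻¹ = [-711/1790 349/1790; -1441/7160 4169/7160]
x' = x̄ + K·y = [552/895, 2837/3580]
P' = (I − K·H)·P̄ = [212/895 561/1790; 561/1790 5291/7160]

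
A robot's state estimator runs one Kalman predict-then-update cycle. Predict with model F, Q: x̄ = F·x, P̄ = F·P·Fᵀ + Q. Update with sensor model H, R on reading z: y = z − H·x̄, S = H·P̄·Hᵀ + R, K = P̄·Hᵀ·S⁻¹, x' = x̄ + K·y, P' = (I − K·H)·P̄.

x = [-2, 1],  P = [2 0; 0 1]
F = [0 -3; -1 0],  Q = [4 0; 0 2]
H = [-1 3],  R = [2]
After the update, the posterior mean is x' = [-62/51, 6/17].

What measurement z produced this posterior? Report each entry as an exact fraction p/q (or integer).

x̄ = F·x = [-3, 2]
P̄ = F·P·Fᵀ + Q = [13 0; 0 4]
S = H·P̄·Hᵀ + R = [51]
K = P̄·Hᵀ·S⁻¹ = [-13/51; 4/17]
x' − x̄ = [91/51, -28/17] = K·y
y = (KᵀK)⁻¹·Kᵀ·(x' − x̄) = [-7]
z = y + H·x̄ = [-7] + [9] = [2]

z = [2]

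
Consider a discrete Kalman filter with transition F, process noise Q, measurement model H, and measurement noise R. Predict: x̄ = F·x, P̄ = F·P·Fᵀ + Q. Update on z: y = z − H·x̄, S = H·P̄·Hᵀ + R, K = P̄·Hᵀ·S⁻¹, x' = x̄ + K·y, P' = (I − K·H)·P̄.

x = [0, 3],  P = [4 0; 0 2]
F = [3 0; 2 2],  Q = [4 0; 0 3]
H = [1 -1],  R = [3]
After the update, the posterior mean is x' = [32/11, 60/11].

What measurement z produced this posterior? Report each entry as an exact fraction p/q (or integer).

x̄ = F·x = [0, 6]
P̄ = F·P·Fᵀ + Q = [40 24; 24 27]
S = H·P̄·Hᵀ + R = [22]
K = P̄·Hᵀ·S⁻¹ = [8/11; -3/22]
x' − x̄ = [32/11, -6/11] = K·y
y = (KᵀK)⁻¹·Kᵀ·(x' − x̄) = [4]
z = y + H·x̄ = [4] + [-6] = [-2]

z = [-2]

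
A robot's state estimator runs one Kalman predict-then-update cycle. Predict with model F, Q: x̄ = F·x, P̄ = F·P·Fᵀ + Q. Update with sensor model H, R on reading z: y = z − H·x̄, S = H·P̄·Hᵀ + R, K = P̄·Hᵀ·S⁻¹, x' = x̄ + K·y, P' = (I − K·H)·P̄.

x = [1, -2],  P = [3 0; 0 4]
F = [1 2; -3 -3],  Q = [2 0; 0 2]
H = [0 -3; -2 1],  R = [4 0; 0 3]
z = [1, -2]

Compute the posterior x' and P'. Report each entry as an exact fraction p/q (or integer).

x̄ = F·x = [-3, 3]
P̄ = F·P·Fᵀ + Q = [21 -33; -33 65]
y = z − H·x̄ = [10, -11]
S = H·P̄·Hᵀ + R = [589 -393; -393 284]
K = P̄·Hᵀ·S⁻¹ = [-1359/12827 -5268/12827; -3897/12827 524/12827]
x' = x̄ + K·y = [5877/12827, -6253/12827]
P' = (I − K·H)·P̄ = [8808/12827 1812/12827; 1812/12827 5196/12827]

x' = [5877/12827, -6253/12827]
P' = [8808/12827 1812/12827; 1812/12827 5196/12827]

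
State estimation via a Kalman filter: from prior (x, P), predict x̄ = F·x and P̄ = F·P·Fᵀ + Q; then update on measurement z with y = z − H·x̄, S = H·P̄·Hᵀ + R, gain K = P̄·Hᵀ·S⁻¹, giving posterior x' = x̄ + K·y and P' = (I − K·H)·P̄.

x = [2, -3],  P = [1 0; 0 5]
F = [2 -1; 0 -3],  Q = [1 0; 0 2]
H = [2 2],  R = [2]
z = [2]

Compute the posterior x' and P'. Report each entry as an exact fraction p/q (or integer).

x̄ = F·x = [7, 9]
P̄ = F·P·Fᵀ + Q = [10 15; 15 47]
y = z − H·x̄ = [-30]
S = H·P̄·Hᵀ + R = [350]
K = P̄·Hᵀ·S⁻¹ = [1/7; 62/175]
x' = x̄ + K·y = [19/7, -57/35]
P' = (I − K·H)·P̄ = [20/7 -19/7; -19/7 537/175]

x' = [19/7, -57/35]
P' = [20/7 -19/7; -19/7 537/175]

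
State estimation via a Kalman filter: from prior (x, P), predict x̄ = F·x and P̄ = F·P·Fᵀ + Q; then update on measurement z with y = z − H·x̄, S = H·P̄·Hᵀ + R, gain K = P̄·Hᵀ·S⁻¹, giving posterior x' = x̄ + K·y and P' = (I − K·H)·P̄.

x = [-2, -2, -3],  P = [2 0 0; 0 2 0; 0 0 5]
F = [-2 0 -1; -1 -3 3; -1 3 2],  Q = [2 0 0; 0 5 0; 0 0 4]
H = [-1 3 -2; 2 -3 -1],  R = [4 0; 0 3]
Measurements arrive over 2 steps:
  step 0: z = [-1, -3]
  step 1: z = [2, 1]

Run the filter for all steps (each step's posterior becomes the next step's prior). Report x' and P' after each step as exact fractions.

step 0: x̄ = F·x = [7, -1, -10]
step 0: P̄ = F·P·Fᵀ + Q = [15 -11 -6; -11 70 14; -6 14 44]
step 0: y = z − H·x̄ = [-11, -30]
step 0: S = H·P̄·Hᵀ + R = [699 -611; -611 977]
step 0: K = P̄·Hᵀ·S⁻¹ = [6987/309602 26235/309602; 38255/309602 -54031/309602; -49479/154801 -46471/154801]
step 0: x' = x̄ + K·y = [1303307/309602, 890523/309602, 390389/154801]
step 0: P' = (I − K·H)·P̄ = [3085347/309602 1699697/309602 496449/154801; 1699697/309602 997299/309602 284795/154801; 496449/154801 284795/154801 277926/154801]
step 1: x̄ = F·x = [-1693696/154801, -816271/154801, 1464909/154801]
step 1: P̄ = F·P·Fᵀ + Q = [8744018/154801 5722800/154801 -4913328/154801; 5722800/154801 6299945/154801 -2905476/154801; -4913328/154801 -2905476/154801 4094080/154801]
step 1: y = z − H·x̄ = [3994537/154801, 2558289/154801]
step 1: S = H·P̄·Hᵀ + R = [63314647/154801 -8470625/154801; -8470625/154801 29780916/154801]
step 1: K = P̄·Hᵀ·S⁻¹ = [3797514908/11717086427 3139004058/11717086427; 3404040117/11717086427 -821460798/11717086427; -2591678660/11717086427 -2784751976/11717086427]
step 1: x' = x̄ + K·y = [21670473366/11717086427, 12478680490/11717086427, -2017372541/11717086427]
step 1: P' = (I − K·H)·P̄ = [108006605270/11717086427 59598784626/11717086427 27799844488/11717086427; 59598784626/11717086427 35170983154/11717086427 16149002184/11717086427; 27799844488/11717086427 16149002184/11717086427 15506938352/11717086427]

step 0: x' = [1303307/309602, 890523/309602, 390389/154801], P' = [3085347/309602 1699697/309602 496449/154801; 1699697/309602 997299/309602 284795/154801; 496449/154801 284795/154801 277926/154801]
step 1: x' = [21670473366/11717086427, 12478680490/11717086427, -2017372541/11717086427], P' = [108006605270/11717086427 59598784626/11717086427 27799844488/11717086427; 59598784626/11717086427 35170983154/11717086427 16149002184/11717086427; 27799844488/11717086427 16149002184/11717086427 15506938352/11717086427]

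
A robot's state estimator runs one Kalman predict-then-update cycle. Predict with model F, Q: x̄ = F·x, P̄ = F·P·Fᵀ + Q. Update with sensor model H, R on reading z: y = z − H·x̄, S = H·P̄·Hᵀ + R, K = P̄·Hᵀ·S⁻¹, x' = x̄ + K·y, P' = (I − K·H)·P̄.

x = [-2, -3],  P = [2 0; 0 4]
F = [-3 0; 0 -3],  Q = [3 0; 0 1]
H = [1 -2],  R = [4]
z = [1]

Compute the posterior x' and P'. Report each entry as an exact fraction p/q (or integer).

x̄ = F·x = [6, 9]
P̄ = F·P·Fᵀ + Q = [21 0; 0 37]
y = z − H·x̄ = [13]
S = H·P̄·Hᵀ + R = [173]
K = P̄·Hᵀ·S⁻¹ = [21/173; -74/173]
x' = x̄ + K·y = [1311/173, 595/173]
P' = (I − K·H)·P̄ = [3192/173 1554/173; 1554/173 925/173]

x' = [1311/173, 595/173]
P' = [3192/173 1554/173; 1554/173 925/173]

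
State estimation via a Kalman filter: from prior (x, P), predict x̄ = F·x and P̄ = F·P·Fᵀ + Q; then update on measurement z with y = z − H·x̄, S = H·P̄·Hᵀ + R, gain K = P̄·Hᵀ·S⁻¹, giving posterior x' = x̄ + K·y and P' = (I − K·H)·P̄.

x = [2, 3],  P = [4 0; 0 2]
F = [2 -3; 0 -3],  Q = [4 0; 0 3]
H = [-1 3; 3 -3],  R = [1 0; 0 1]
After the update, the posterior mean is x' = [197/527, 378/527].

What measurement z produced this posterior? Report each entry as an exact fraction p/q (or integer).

x̄ = F·x = [-5, -9]
P̄ = F·P·Fᵀ + Q = [38 18; 18 21]
S = H·P̄·Hᵀ + R = [120 -87; -87 208]
K = P̄·Hᵀ·S⁻¹ = [8548/17391 2864/5797; 2859/5797 945/5797]
x' − x̄ = [2832/527, 5121/527] = K·y
y = (KᵀK)⁻¹·Kᵀ·(x' − x̄) = [24, -13]
z = y + H·x̄ = [24, -13] + [-22, 12] = [2, -1]

z = [2, -1]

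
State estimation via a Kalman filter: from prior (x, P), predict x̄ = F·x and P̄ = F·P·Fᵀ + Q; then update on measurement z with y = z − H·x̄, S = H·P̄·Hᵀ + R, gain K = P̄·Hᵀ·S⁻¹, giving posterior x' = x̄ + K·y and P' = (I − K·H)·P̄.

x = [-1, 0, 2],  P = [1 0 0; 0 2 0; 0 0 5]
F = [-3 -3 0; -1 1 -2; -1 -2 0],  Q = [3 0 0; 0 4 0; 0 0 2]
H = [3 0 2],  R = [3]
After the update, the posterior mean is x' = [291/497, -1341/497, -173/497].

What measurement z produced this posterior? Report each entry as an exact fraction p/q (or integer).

x̄ = F·x = [3, -3, 1]
P̄ = F·P·Fᵀ + Q = [30 -3 15; -3 27 -3; 15 -3 11]
S = H·P̄·Hᵀ + R = [497]
K = P̄·Hᵀ·S⁻¹ = [120/497; -15/497; 67/497]
x' − x̄ = [-1200/497, 150/497, -670/497] = K·y
y = (KᵀK)⁻¹·Kᵀ·(x' − x̄) = [-10]
z = y + H·x̄ = [-10] + [11] = [1]

z = [1]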